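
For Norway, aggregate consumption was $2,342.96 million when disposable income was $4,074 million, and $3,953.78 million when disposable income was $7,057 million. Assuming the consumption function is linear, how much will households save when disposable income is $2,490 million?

MPC = (3953.78 − 2342.96)/(7057 − 4074) = 1610.82/2983 = 0.54
a = 2342.96 − 0.54(4074) = 2342.96 − 2199.96 = 143
C = 143 + 0.54(2490) = 1487.6
S = 2490 − 1487.6 = 1002.4

S = 1002.4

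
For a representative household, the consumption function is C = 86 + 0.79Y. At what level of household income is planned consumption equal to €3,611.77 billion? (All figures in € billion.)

86 + 0.79Y = 3611.77
0.79Y = 3525.77, so Y = 3525.77/0.79 = 4463

Y = 4463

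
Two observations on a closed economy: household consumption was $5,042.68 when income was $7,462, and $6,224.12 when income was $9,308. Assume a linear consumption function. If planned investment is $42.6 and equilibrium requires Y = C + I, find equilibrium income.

MPC = (6224.12 − 5042.68)/(9308 − 7462) = 1181.44/1846 = 0.64
a = 5042.68 − 0.64(7462) = 267
Equilibrium: Y = 267 + 0.64Y + 42.6
0.36Y = 309.6, so Y = 309.6/0.36 = 860

Y = 860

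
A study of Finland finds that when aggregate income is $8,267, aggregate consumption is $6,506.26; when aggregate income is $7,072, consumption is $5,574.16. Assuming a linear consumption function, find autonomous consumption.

MPC = ΔC/ΔY = (6506.26 − 5574.16)/(8267 − 7072) = 932.1/1195 = 0.78
a = C − MPC·Y = 5574.16 − 0.78(7072) = 5574.16 − 5516.16 = 58

a = 58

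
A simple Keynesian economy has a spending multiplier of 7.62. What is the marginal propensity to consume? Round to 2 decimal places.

k = 1/(1 − MPC), so 1 − MPC = 1/k = 1/7.62 = 0.1312
MPC = 1 − 0.1312 = 0.87

MPC = 0.87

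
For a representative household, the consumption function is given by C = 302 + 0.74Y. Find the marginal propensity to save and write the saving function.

MPS = 1 − MPC = 1 − 0.74 = 0.26
S = Y − C = -302 + 0.26Y

MPS = 0.26; S = -302 + 0.26Y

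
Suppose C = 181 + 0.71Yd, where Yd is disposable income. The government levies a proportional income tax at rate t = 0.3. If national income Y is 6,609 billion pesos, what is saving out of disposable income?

Yd = (1 − 0.3)(6609) = 0.7(6609) = 4626.3
C = 181 + 0.71(4626.3) = 181 + 3284.673 = 3465.673
S = Yd − C = 4626.3 − 3465.673 = 1160.627

S = 1160.627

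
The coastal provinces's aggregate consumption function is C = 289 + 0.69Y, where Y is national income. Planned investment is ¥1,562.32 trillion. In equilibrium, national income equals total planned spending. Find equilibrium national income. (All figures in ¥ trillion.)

Y = 5972

Y = C + I = 289 + 0.69Y + 1562.32
Y − 0.69Y = 1851.32
0.31Y = 1851.32, so Y = 1851.32/0.31 = 5972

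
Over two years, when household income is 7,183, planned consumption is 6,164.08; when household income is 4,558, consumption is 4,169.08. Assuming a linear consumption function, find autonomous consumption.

a = 705

MPC = ΔC/ΔY = (6164.08 − 4169.08)/(7183 − 4558) = 1995/2625 = 0.76
a = C − MPC·Y = 4169.08 − 0.76(4558) = 4169.08 − 3464.08 = 705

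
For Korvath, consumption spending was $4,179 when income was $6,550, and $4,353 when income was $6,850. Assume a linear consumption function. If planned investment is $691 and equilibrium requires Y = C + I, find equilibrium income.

MPC = (4353 − 4179)/(6850 − 6550) = 174/300 = 0.58
a = 4179 − 0.58(6550) = 380
Equilibrium: Y = 380 + 0.58Y + 691
0.42Y = 1071, so Y = 1071/0.42 = 2550

Y = 2550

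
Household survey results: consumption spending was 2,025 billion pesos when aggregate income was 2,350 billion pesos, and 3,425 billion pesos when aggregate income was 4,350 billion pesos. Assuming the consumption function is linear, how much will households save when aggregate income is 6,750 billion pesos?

MPC = (3425 − 2025)/(4350 − 2350) = 1400/2000 = 0.7
a = 2025 − 0.7(2350) = 2025 − 1645 = 380
C = 380 + 0.7(6750) = 5105
S = 6750 − 5105 = 1645

S = 1645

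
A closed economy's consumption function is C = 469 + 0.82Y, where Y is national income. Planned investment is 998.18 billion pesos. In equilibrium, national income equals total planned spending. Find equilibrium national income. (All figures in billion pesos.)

Y = C + I = 469 + 0.82Y + 998.18
Y − 0.82Y = 1467.18
0.18Y = 1467.18, so Y = 1467.18/0.18 = 8151

Y = 8151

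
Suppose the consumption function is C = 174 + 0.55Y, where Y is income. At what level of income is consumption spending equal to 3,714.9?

174 + 0.55Y = 3714.9
0.55Y = 3540.9, so Y = 3540.9/0.55 = 6438

Y = 6438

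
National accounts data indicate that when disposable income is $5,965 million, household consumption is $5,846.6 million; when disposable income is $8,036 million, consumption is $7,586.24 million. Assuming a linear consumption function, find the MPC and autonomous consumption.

MPC = ΔC/ΔY = (7586.24 − 5846.6)/(8036 − 5965) = 1739.64/2071 = 0.84
a = C − MPC·Y = 5846.6 − 0.84(5965) = 5846.6 − 5010.6 = 836

MPC = 0.84; a = 836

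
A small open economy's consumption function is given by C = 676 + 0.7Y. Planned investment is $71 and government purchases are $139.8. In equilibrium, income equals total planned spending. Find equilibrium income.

Y = 2956

Y = C + I + G = 676 + 0.7Y + 71 + 139.8
Y − 0.7Y = 886.8
0.3Y = 886.8, so Y = 886.8/0.3 = 2956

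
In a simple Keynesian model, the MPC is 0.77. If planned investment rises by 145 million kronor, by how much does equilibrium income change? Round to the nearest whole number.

The multiplier is 1/(1 − MPC) = 1/0.23.
ΔY = 145/0.23 = 630.43 ≈ 630

ΔY ≈ 630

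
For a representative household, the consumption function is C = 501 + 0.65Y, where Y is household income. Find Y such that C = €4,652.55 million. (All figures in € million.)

Y = 6387

501 + 0.65Y = 4652.55
0.65Y = 4151.55, so Y = 4151.55/0.65 = 6387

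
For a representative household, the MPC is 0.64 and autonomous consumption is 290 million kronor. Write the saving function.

S = Y − C = Y − (290 + 0.64Y) = -290 + (1 − 0.64)Y

S = -290 + 0.36Y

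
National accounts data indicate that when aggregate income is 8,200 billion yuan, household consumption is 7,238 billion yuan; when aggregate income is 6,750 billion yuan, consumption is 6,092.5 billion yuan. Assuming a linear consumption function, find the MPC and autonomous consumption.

MPC = ΔC/ΔY = (7238 − 6092.5)/(8200 − 6750) = 1145.5/1450 = 0.79
a = C − MPC·Y = 6092.5 − 0.79(6750) = 6092.5 − 5332.5 = 760

MPC = 0.79; a = 760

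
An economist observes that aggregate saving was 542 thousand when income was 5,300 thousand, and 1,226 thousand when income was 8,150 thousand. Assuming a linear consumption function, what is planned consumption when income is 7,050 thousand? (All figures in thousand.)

C = 6088

MPS = ΔS/ΔY = (1226 − 542)/(8150 − 5300) = 684/2850 = 0.24
MPC = 1 − MPS = 0.76
Autonomous saving = 542 − 0.24(5300) = -730, so a = 730
C = 730 + 0.76(7050) = 730 + 5358 = 6088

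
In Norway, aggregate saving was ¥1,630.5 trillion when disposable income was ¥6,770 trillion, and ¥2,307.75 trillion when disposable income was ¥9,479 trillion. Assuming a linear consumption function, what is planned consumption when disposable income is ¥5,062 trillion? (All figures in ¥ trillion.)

C = 3858.5

MPS = ΔS/ΔY = (2307.75 − 1630.5)/(9479 − 6770) = 677.25/2709 = 0.25
MPC = 1 − MPS = 0.75
Autonomous saving = 1630.5 − 0.25(6770) = -62, so a = 62
C = 62 + 0.75(5062) = 62 + 3796.5 = 3858.5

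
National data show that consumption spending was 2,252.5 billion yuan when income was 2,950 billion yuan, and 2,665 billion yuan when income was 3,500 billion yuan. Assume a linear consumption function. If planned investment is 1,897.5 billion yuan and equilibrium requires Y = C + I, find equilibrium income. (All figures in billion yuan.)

MPC = (2665 − 2252.5)/(3500 − 2950) = 412.5/550 = 0.75
a = 2252.5 − 0.75(2950) = 40
Equilibrium: Y = 40 + 0.75Y + 1897.5
0.25Y = 1937.5, so Y = 1937.5/0.25 = 7750

Y = 7750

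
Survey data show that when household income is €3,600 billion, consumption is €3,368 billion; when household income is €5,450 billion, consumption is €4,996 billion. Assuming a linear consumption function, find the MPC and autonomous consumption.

MPC = ΔC/ΔY = (4996 − 3368)/(5450 − 3600) = 1628/1850 = 0.88
a = C − MPC·Y = 3368 − 0.88(3600) = 3368 − 3168 = 200

MPC = 0.88; a = 200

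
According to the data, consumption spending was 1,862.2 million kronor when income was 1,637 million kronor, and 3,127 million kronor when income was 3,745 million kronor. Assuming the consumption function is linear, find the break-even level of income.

MPC = (3127 − 1862.2)/(3745 − 1637) = 1264.8/2108 = 0.6
a = 1862.2 − 0.6(1637) = 1862.2 − 982.2 = 880
Break-even: Y = a/(1−MPC) = 880/0.4 = 2200

Y = 2200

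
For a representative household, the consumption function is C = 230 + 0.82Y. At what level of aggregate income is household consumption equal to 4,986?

230 + 0.82Y = 4986
0.82Y = 4756, so Y = 4756/0.82 = 5800

Y = 5800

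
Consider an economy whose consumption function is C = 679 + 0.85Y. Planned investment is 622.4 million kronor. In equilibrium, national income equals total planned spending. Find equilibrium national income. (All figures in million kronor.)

Y = 8676

Y = C + I = 679 + 0.85Y + 622.4
Y − 0.85Y = 1301.4
0.15Y = 1301.4, so Y = 1301.4/0.15 = 8676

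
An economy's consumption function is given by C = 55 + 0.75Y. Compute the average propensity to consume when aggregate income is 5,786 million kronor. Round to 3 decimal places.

C = 55 + 0.75(5786) = 4394.5
APC = C/Y = 4394.5/5786 = 0.760

APC = 0.760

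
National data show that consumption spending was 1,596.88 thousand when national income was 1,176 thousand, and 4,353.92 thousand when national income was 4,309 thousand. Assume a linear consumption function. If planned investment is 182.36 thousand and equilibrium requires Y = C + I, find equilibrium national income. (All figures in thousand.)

MPC = (4353.92 − 1596.88)/(4309 − 1176) = 2757.04/3133 = 0.88
a = 1596.88 − 0.88(1176) = 562
Equilibrium: Y = 562 + 0.88Y + 182.36
0.12Y = 744.36, so Y = 744.36/0.12 = 6203

Y = 6203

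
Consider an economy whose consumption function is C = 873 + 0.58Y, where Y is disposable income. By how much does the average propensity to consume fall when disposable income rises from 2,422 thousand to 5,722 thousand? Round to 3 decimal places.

At Y = 2422: C = 873 + 0.58(2422) = 2277.76, APC = 2277.76/2422 = 0.9404
At Y = 5722: C = 4191.76, APC = 4191.76/5722 = 0.7326
Fall in APC = 0.9404 − 0.7326 = 0.2078 ≈ 0.208

ΔAPC = 0.208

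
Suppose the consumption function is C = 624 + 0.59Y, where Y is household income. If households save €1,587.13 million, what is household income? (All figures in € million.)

Y = 5393

S = Y − C = -624 + 0.41Y
-624 + 0.41Y = 1587.13, so 0.41Y = 2211.13 and Y = 5393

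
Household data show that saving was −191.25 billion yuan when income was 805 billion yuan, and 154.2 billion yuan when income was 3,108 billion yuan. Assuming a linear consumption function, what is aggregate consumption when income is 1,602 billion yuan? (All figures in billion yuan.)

C = 1673.7

MPS = ΔS/ΔY = (154.2 − (-191.25))/(3108 − 805) = 345.45/2303 = 0.15
MPC = 1 − MPS = 0.85
Autonomous saving = -191.25 − 0.15(805) = -312, so a = 312
C = 312 + 0.85(1602) = 312 + 1361.7 = 1673.7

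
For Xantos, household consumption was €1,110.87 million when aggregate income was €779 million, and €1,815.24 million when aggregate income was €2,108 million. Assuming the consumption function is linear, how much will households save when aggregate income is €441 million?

S = -490.73

MPC = (1815.24 − 1110.87)/(2108 − 779) = 704.37/1329 = 0.53
a = 1110.87 − 0.53(779) = 1110.87 − 412.87 = 698
C = 698 + 0.53(441) = 931.73
S = 441 − 931.73 = -490.73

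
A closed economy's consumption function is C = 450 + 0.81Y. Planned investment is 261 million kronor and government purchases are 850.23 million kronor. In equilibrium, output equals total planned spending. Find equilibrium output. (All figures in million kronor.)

Y = 8217

Y = C + I + G = 450 + 0.81Y + 261 + 850.23
Y − 0.81Y = 1561.23
0.19Y = 1561.23, so Y = 1561.23/0.19 = 8217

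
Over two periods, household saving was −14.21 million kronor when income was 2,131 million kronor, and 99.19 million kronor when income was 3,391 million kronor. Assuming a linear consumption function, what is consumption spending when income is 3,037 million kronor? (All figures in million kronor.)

MPS = ΔS/ΔY = (99.19 − (-14.21))/(3391 − 2131) = 113.4/1260 = 0.09
MPC = 1 − MPS = 0.91
Autonomous saving = -14.21 − 0.09(2131) = -206, so a = 206
C = 206 + 0.91(3037) = 206 + 2763.67 = 2969.67

C = 2969.67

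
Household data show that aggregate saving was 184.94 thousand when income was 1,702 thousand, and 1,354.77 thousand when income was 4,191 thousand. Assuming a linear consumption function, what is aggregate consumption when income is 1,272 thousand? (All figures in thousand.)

C = 1289.16

MPS = ΔS/ΔY = (1354.77 − 184.94)/(4191 − 1702) = 1169.83/2489 = 0.47
MPC = 1 − MPS = 0.53
Autonomous saving = 184.94 − 0.47(1702) = -615, so a = 615
C = 615 + 0.53(1272) = 615 + 674.16 = 1289.16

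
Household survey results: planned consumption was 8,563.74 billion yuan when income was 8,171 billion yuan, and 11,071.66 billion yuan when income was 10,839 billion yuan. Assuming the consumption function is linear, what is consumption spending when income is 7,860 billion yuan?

MPC = (11071.66 − 8563.74)/(10839 − 8171) = 2507.92/2668 = 0.94
a = 8563.74 − 0.94(8171) = 8563.74 − 7680.74 = 883
C = 883 + 0.94(7860) = 883 + 7388.4 = 8271.4

C = 8271.4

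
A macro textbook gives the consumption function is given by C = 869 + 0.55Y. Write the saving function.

S = -869 + 0.45Y

S = Y − C = Y − (869 + 0.55Y) = -869 + (1 − 0.55)Y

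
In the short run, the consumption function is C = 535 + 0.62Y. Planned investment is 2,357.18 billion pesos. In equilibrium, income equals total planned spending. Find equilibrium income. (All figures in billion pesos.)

Y = 7611

Y = C + I = 535 + 0.62Y + 2357.18
Y − 0.62Y = 2892.18
0.38Y = 2892.18, so Y = 2892.18/0.38 = 7611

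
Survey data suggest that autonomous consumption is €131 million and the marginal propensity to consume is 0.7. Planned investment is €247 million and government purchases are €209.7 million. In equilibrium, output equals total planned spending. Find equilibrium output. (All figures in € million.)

Y = 1959

Y = C + I + G = 131 + 0.7Y + 247 + 209.7
Y − 0.7Y = 587.7
0.3Y = 587.7, so Y = 587.7/0.3 = 1959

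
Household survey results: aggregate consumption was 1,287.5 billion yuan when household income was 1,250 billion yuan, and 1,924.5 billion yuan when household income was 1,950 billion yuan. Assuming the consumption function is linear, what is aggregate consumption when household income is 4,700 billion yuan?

MPC = (1924.5 − 1287.5)/(1950 − 1250) = 637/700 = 0.91
a = 1287.5 − 0.91(1250) = 1287.5 − 1137.5 = 150
C = 150 + 0.91(4700) = 150 + 4277 = 4427

C = 4427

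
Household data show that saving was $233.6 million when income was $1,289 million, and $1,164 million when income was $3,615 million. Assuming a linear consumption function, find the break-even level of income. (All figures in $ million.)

Y = 705

MPS = ΔS/ΔY = (1164 − 233.6)/(3615 − 1289) = 930.4/2326 = 0.4
MPC = 1 − MPS = 0.6
From S(1289) = 233.6: −a + 0.4(1289) = 233.6, so a = 515.6 − 233.6 = 282
Break-even (S = 0): Y = a/MPS = 282/0.4 = 705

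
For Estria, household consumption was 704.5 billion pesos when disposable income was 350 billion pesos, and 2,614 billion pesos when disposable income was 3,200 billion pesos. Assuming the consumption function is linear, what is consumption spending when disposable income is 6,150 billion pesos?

C = 4590.5

MPC = (2614 − 704.5)/(3200 − 350) = 1909.5/2850 = 0.67
a = 704.5 − 0.67(350) = 704.5 − 234.5 = 470
C = 470 + 0.67(6150) = 470 + 4120.5 = 4590.5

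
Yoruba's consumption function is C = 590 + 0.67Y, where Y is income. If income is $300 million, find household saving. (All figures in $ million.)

C = 590 + 0.67(300) = 590 + 201 = 791
S = Y − C = 300 − 791 = -491

S = -491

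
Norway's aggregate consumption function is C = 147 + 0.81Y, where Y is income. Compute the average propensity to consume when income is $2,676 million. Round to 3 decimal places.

C = 147 + 0.81(2676) = 2314.56
APC = C/Y = 2314.56/2676 = 0.865

APC = 0.865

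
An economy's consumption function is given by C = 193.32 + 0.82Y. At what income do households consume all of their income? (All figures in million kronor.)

Y = 1074

At break-even, C = Y: 193.32 + 0.82Y = Y
0.18Y = 193.32, so Y = 193.32/0.18 = 1074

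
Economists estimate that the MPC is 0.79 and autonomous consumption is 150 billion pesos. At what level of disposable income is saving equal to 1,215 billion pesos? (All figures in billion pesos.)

S = Y − C = -150 + 0.21Y
-150 + 0.21Y = 1215, so 0.21Y = 1365 and Y = 6500

Y = 6500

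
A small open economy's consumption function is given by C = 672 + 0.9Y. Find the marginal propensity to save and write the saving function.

MPS = 0.1; S = -672 + 0.1Y

MPS = 1 − MPC = 1 − 0.9 = 0.1
S = Y − C = -672 + 0.1Y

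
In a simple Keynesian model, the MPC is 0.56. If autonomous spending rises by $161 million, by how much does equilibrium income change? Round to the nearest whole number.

The multiplier is 1/(1 − MPC) = 1/0.44.
ΔY = 161/0.44 = 365.91 ≈ 366

ΔY ≈ 366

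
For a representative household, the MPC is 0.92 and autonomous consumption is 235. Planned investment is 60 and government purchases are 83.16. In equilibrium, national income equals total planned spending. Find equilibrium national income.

Y = C + I + G = 235 + 0.92Y + 60 + 83.16
Y − 0.92Y = 378.16
0.08Y = 378.16, so Y = 378.16/0.08 = 4727

Y = 4727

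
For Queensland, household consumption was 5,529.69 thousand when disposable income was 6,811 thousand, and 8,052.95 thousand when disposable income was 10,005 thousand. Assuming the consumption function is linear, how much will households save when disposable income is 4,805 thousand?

MPC = (8052.95 − 5529.69)/(10005 − 6811) = 2523.26/3194 = 0.79
a = 5529.69 − 0.79(6811) = 5529.69 − 5380.69 = 149
C = 149 + 0.79(4805) = 3944.95
S = 4805 − 3944.95 = 860.05

S = 860.05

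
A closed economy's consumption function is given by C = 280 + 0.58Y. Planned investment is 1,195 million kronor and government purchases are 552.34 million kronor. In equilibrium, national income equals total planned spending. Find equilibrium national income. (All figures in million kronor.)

Y = C + I + G = 280 + 0.58Y + 1195 + 552.34
Y − 0.58Y = 2027.34
0.42Y = 2027.34, so Y = 2027.34/0.42 = 4827

Y = 4827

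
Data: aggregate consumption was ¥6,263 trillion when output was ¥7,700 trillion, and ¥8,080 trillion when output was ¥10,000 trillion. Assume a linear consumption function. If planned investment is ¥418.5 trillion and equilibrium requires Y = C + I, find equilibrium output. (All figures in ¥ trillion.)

MPC = (8080 − 6263)/(10000 − 7700) = 1817/2300 = 0.79
a = 6263 − 0.79(7700) = 180
Equilibrium: Y = 180 + 0.79Y + 418.5
0.21Y = 598.5, so Y = 598.5/0.21 = 2850

Y = 2850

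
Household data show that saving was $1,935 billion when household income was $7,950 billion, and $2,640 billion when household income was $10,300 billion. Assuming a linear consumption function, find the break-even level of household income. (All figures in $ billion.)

MPS = ΔS/ΔY = (2640 − 1935)/(10300 − 7950) = 705/2350 = 0.3
MPC = 1 − MPS = 0.7
From S(7950) = 1935: −a + 0.3(7950) = 1935, so a = 2385 − 1935 = 450
Break-even (S = 0): Y = a/MPS = 450/0.3 = 1500

Y = 1500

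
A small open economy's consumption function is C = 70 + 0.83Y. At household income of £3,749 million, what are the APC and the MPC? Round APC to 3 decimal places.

MPC = 0.83 (the slope of the consumption function)
C = 70 + 0.83(3749) = 3181.67, so APC = 3181.67/3749 = 0.849

APC = 0.849; MPC = 0.83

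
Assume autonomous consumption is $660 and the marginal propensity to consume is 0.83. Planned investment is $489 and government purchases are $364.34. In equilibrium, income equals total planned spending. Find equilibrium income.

Y = C + I + G = 660 + 0.83Y + 489 + 364.34
Y − 0.83Y = 1513.34
0.17Y = 1513.34, so Y = 1513.34/0.17 = 8902

Y = 8902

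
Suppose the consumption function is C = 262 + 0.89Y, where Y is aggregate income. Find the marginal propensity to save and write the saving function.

MPS = 0.11; S = -262 + 0.11Y

MPS = 1 − MPC = 1 − 0.89 = 0.11
S = Y − C = -262 + 0.11Y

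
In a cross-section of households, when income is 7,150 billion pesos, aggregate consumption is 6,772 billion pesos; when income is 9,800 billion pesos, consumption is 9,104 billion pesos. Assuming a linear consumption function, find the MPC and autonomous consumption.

MPC = ΔC/ΔY = (9104 − 6772)/(9800 − 7150) = 2332/2650 = 0.88
a = C − MPC·Y = 6772 − 0.88(7150) = 6772 − 6292 = 480

MPC = 0.88; a = 480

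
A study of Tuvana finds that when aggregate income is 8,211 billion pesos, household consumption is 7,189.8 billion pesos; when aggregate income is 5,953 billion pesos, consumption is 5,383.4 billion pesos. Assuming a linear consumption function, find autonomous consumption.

MPC = ΔC/ΔY = (7189.8 − 5383.4)/(8211 − 5953) = 1806.4/2258 = 0.8
a = C − MPC·Y = 5383.4 − 0.8(5953) = 5383.4 − 4762.4 = 621

a = 621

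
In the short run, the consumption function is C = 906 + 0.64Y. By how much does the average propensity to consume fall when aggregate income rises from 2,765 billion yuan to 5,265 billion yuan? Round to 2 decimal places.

ΔAPC = 0.16

At Y = 2765: C = 906 + 0.64(2765) = 2675.6, APC = 2675.6/2765 = 0.968
At Y = 5265: C = 4275.6, APC = 4275.6/5265 = 0.812
Fall in APC = 0.968 − 0.812 = 0.156 ≈ 0.16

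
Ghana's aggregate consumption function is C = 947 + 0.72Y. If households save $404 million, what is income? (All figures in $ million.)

S = Y − C = -947 + 0.28Y
-947 + 0.28Y = 404, so 0.28Y = 1351 and Y = 4825

Y = 4825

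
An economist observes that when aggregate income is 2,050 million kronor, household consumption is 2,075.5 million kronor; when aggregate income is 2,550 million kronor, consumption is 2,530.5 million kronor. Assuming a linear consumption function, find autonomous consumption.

a = 210

MPC = ΔC/ΔY = (2530.5 − 2075.5)/(2550 − 2050) = 455/500 = 0.91
a = C − MPC·Y = 2075.5 − 0.91(2050) = 2075.5 − 1865.5 = 210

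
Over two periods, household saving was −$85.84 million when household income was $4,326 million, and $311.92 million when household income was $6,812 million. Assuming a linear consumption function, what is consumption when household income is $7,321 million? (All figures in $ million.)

C = 6927.64

MPS = ΔS/ΔY = (311.92 − (-85.84))/(6812 − 4326) = 397.76/2486 = 0.16
MPC = 1 − MPS = 0.84
Autonomous saving = -85.84 − 0.16(4326) = -778, so a = 778
C = 778 + 0.84(7321) = 778 + 6149.64 = 6927.64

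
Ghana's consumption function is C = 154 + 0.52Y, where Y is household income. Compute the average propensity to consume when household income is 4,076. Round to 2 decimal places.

APC = 0.56

C = 154 + 0.52(4076) = 2273.52
APC = C/Y = 2273.52/4076 = 0.56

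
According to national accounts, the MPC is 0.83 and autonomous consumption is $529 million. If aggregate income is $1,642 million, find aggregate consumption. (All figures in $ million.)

C = 529 + 0.83(1642) = 529 + 1362.86 = 1891.86

C = 1891.86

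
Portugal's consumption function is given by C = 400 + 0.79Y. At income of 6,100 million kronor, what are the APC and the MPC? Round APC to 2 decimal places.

MPC = 0.79 (the slope of the consumption function)
C = 400 + 0.79(6100) = 5219, so APC = 5219/6100 = 0.86

APC = 0.86; MPC = 0.79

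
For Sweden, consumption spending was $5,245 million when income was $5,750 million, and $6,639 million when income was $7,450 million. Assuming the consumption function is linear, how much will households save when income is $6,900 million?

S = 712

MPC = (6639 − 5245)/(7450 − 5750) = 1394/1700 = 0.82
a = 5245 − 0.82(5750) = 5245 − 4715 = 530
C = 530 + 0.82(6900) = 6188
S = 6900 − 6188 = 712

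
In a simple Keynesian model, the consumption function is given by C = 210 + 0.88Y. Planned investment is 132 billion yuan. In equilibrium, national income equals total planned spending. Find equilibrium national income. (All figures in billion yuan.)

Y = 2850

Y = C + I = 210 + 0.88Y + 132
Y − 0.88Y = 342
0.12Y = 342, so Y = 342/0.12 = 2850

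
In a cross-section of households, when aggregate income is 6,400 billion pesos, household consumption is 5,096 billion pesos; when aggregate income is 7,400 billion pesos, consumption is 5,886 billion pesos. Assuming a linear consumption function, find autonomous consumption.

a = 40

MPC = ΔC/ΔY = (5886 − 5096)/(7400 − 6400) = 790/1000 = 0.79
a = C − MPC·Y = 5096 − 0.79(6400) = 5096 − 5056 = 40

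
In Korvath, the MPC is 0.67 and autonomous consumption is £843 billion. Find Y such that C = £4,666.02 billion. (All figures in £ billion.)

Y = 5706

843 + 0.67Y = 4666.02
0.67Y = 3823.02, so Y = 3823.02/0.67 = 5706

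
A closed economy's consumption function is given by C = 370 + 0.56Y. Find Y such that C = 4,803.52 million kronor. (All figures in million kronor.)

370 + 0.56Y = 4803.52
0.56Y = 4433.52, so Y = 4433.52/0.56 = 7917

Y = 7917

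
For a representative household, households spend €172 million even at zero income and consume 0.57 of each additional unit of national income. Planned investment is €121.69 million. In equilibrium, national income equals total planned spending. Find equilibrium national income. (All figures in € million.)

Y = 683

Y = C + I = 172 + 0.57Y + 121.69
Y − 0.57Y = 293.69
0.43Y = 293.69, so Y = 293.69/0.43 = 683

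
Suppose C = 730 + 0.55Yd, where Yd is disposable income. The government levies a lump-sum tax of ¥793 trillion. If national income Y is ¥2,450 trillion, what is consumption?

C = 1641.35

Yd = Y − T = 2450 − 793 = 1657
C = 730 + 0.55(1657) = 730 + 911.35 = 1641.35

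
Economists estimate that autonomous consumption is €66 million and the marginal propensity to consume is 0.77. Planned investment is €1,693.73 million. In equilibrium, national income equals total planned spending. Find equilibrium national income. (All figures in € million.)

Y = 7651

Y = C + I = 66 + 0.77Y + 1693.73
Y − 0.77Y = 1759.73
0.23Y = 1759.73, so Y = 1759.73/0.23 = 7651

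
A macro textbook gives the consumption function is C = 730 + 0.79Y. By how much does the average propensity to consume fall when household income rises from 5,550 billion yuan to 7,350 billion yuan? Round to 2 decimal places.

ΔAPC = 0.03

At Y = 5550: C = 730 + 0.79(5550) = 5114.5, APC = 5114.5/5550 = 0.922
At Y = 7350: C = 6536.5, APC = 6536.5/7350 = 0.889
Fall in APC = 0.922 − 0.889 = 0.033 ≈ 0.03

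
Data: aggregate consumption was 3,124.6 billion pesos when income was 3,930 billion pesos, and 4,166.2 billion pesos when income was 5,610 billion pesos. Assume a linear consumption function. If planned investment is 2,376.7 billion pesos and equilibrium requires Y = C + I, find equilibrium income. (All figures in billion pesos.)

Y = 8065

MPC = (4166.2 − 3124.6)/(5610 − 3930) = 1041.6/1680 = 0.62
a = 3124.6 − 0.62(3930) = 688
Equilibrium: Y = 688 + 0.62Y + 2376.7
0.38Y = 3064.7, so Y = 3064.7/0.38 = 8065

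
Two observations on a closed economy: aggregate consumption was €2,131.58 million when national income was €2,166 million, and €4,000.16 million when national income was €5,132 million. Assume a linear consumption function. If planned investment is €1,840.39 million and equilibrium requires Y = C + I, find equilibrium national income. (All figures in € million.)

Y = 7047

MPC = (4000.16 − 2131.58)/(5132 − 2166) = 1868.58/2966 = 0.63
a = 2131.58 − 0.63(2166) = 767
Equilibrium: Y = 767 + 0.63Y + 1840.39
0.37Y = 2607.39, so Y = 2607.39/0.37 = 7047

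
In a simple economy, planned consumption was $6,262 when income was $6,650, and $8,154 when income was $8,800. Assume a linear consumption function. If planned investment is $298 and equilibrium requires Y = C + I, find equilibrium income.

Y = 5900

MPC = (8154 − 6262)/(8800 − 6650) = 1892/2150 = 0.88
a = 6262 − 0.88(6650) = 410
Equilibrium: Y = 410 + 0.88Y + 298
0.12Y = 708, so Y = 708/0.12 = 5900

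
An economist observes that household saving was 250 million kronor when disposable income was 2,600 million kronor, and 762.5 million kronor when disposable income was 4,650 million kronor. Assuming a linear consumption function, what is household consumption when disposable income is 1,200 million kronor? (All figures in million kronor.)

MPS = ΔS/ΔY = (762.5 − 250)/(4650 − 2600) = 512.5/2050 = 0.25
MPC = 1 − MPS = 0.75
Autonomous saving = 250 − 0.25(2600) = -400, so a = 400
C = 400 + 0.75(1200) = 400 + 900 = 1300

C = 1300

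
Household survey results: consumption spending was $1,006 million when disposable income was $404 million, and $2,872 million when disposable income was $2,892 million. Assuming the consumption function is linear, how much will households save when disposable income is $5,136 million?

S = 581

MPC = (2872 − 1006)/(2892 − 404) = 1866/2488 = 0.75
a = 1006 − 0.75(404) = 1006 − 303 = 703
C = 703 + 0.75(5136) = 4555
S = 5136 − 4555 = 581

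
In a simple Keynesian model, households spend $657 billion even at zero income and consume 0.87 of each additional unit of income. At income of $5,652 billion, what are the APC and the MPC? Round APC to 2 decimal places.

APC = 0.99; MPC = 0.87

MPC = 0.87 (the slope of the consumption function)
C = 657 + 0.87(5652) = 5574.24, so APC = 5574.24/5652 = 0.99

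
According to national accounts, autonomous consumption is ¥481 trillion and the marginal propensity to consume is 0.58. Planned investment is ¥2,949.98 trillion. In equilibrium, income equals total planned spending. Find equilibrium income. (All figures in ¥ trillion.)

Y = C + I = 481 + 0.58Y + 2949.98
Y − 0.58Y = 3430.98
0.42Y = 3430.98, so Y = 3430.98/0.42 = 8169

Y = 8169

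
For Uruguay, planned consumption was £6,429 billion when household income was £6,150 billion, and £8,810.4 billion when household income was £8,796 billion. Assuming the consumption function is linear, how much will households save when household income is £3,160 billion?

MPC = (8810.4 − 6429)/(8796 − 6150) = 2381.4/2646 = 0.9
a = 6429 − 0.9(6150) = 6429 − 5535 = 894
C = 894 + 0.9(3160) = 3738
S = 3160 − 3738 = -578

S = -578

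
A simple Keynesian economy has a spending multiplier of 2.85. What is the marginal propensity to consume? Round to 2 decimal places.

k = 1/(1 − MPC), so 1 − MPC = 1/k = 1/2.85 = 0.3509
MPC = 1 − 0.3509 = 0.65

MPC = 0.65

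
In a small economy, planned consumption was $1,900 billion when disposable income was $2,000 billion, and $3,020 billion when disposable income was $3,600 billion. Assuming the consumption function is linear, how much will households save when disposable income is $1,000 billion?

S = -200

MPC = (3020 − 1900)/(3600 − 2000) = 1120/1600 = 0.7
a = 1900 − 0.7(2000) = 1900 − 1400 = 500
C = 500 + 0.7(1000) = 1200
S = 1000 − 1200 = -200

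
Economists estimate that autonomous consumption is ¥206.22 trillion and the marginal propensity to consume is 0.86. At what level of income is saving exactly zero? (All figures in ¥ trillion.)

At break-even, C = Y: 206.22 + 0.86Y = Y
0.14Y = 206.22, so Y = 206.22/0.14 = 1473

Y = 1473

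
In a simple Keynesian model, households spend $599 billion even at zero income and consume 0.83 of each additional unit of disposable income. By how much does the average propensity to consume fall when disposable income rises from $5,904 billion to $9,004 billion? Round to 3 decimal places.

ΔAPC = 0.035

At Y = 5904: C = 599 + 0.83(5904) = 5499.32, APC = 5499.32/5904 = 0.9315
At Y = 9004: C = 8072.32, APC = 8072.32/9004 = 0.8965
Fall in APC = 0.9315 − 0.8965 = 0.035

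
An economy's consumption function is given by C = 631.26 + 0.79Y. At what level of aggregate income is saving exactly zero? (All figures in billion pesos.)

Y = 3006

At break-even, C = Y: 631.26 + 0.79Y = Y
0.21Y = 631.26, so Y = 631.26/0.21 = 3006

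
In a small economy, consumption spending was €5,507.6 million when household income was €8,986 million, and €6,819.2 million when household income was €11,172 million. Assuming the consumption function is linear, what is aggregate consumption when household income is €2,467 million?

C = 1596.2

MPC = (6819.2 − 5507.6)/(11172 − 8986) = 1311.6/2186 = 0.6
a = 5507.6 − 0.6(8986) = 5507.6 − 5391.6 = 116
C = 116 + 0.6(2467) = 116 + 1480.2 = 1596.2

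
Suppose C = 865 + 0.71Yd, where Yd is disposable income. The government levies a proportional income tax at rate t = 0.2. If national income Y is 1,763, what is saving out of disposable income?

Yd = (1 − 0.2)(1763) = 0.8(1763) = 1410.4
C = 865 + 0.71(1410.4) = 865 + 1001.384 = 1866.384
S = Yd − C = 1410.4 − 1866.384 = -455.984

S = -455.984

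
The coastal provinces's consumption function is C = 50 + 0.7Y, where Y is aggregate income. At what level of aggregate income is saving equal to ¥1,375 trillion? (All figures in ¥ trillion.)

Y = 4750

S = Y − C = -50 + 0.3Y
-50 + 0.3Y = 1375, so 0.3Y = 1425 and Y = 4750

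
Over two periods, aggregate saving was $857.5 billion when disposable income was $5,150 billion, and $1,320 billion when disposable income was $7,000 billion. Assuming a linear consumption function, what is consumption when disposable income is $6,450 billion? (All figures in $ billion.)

C = 5267.5

MPS = ΔS/ΔY = (1320 − 857.5)/(7000 − 5150) = 462.5/1850 = 0.25
MPC = 1 − MPS = 0.75
Autonomous saving = 857.5 − 0.25(5150) = -430, so a = 430
C = 430 + 0.75(6450) = 430 + 4837.5 = 5267.5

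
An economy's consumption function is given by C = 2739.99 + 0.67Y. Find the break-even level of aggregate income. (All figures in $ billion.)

Y = 8303

At break-even, C = Y: 2739.99 + 0.67Y = Y
0.33Y = 2739.99, so Y = 2739.99/0.33 = 8303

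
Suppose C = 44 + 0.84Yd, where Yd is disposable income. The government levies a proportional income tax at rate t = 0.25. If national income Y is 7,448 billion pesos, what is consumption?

C = 4736.24

Yd = (1 − 0.25)(7448) = 0.75(7448) = 5586
C = 44 + 0.84(5586) = 44 + 4692.24 = 4736.24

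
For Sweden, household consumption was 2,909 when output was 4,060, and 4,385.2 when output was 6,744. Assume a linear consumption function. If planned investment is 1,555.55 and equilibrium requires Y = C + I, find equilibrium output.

MPC = (4385.2 − 2909)/(6744 − 4060) = 1476.2/2684 = 0.55
a = 2909 − 0.55(4060) = 676
Equilibrium: Y = 676 + 0.55Y + 1555.55
0.45Y = 2231.55, so Y = 2231.55/0.45 = 4959

Y = 4959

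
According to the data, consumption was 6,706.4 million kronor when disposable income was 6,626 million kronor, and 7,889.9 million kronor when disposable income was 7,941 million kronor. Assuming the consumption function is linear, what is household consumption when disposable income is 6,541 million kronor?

MPC = (7889.9 − 6706.4)/(7941 − 6626) = 1183.5/1315 = 0.9
a = 6706.4 − 0.9(6626) = 6706.4 − 5963.4 = 743
C = 743 + 0.9(6541) = 743 + 5886.9 = 6629.9

C = 6629.9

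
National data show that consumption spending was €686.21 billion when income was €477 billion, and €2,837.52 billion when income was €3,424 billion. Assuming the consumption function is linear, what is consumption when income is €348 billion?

C = 592.04

MPC = (2837.52 − 686.21)/(3424 − 477) = 2151.31/2947 = 0.73
a = 686.21 − 0.73(477) = 686.21 − 348.21 = 338
C = 338 + 0.73(348) = 338 + 254.04 = 592.04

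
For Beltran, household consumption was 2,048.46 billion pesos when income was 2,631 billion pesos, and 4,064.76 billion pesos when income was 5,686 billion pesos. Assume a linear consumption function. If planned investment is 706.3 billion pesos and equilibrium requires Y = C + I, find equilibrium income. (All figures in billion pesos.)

MPC = (4064.76 − 2048.46)/(5686 − 2631) = 2016.3/3055 = 0.66
a = 2048.46 − 0.66(2631) = 312
Equilibrium: Y = 312 + 0.66Y + 706.3
0.34Y = 1018.3, so Y = 1018.3/0.34 = 2995

Y = 2995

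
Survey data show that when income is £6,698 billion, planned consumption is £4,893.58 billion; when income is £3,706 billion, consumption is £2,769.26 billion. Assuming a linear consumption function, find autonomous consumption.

a = 138

MPC = ΔC/ΔY = (4893.58 − 2769.26)/(6698 − 3706) = 2124.32/2992 = 0.71
a = C − MPC·Y = 2769.26 − 0.71(3706) = 2769.26 − 2631.26 = 138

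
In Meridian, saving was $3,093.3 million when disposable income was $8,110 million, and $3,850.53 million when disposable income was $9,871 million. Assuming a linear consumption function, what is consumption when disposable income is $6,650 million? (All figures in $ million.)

C = 4184.5

MPS = ΔS/ΔY = (3850.53 − 3093.3)/(9871 − 8110) = 757.23/1761 = 0.43
MPC = 1 − MPS = 0.57
Autonomous saving = 3093.3 − 0.43(8110) = -394, so a = 394
C = 394 + 0.57(6650) = 394 + 3790.5 = 4184.5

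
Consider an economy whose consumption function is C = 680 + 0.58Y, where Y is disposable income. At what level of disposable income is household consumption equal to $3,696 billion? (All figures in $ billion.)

Y = 5200

680 + 0.58Y = 3696
0.58Y = 3016, so Y = 3016/0.58 = 5200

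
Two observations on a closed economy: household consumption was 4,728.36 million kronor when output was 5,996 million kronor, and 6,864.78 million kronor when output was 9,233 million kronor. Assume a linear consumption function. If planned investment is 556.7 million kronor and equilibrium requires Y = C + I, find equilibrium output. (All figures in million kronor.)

Y = 3905

MPC = (6864.78 − 4728.36)/(9233 − 5996) = 2136.42/3237 = 0.66
a = 4728.36 − 0.66(5996) = 771
Equilibrium: Y = 771 + 0.66Y + 556.7
0.34Y = 1327.7, so Y = 1327.7/0.34 = 3905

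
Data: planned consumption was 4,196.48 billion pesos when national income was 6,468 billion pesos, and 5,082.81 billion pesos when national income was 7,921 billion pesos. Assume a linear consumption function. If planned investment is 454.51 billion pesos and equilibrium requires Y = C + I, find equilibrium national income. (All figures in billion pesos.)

MPC = (5082.81 − 4196.48)/(7921 − 6468) = 886.33/1453 = 0.61
a = 4196.48 − 0.61(6468) = 251
Equilibrium: Y = 251 + 0.61Y + 454.51
0.39Y = 705.51, so Y = 705.51/0.39 = 1809

Y = 1809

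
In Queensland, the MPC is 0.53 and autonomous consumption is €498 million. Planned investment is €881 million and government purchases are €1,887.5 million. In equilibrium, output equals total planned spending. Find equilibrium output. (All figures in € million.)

Y = 6950

Y = C + I + G = 498 + 0.53Y + 881 + 1887.5
Y − 0.53Y = 3266.5
0.47Y = 3266.5, so Y = 3266.5/0.47 = 6950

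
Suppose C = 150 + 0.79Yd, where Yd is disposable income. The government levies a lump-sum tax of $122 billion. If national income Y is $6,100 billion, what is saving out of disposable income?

S = 1105.38

Yd = Y − T = 6100 − 122 = 5978
C = 150 + 0.79(5978) = 150 + 4722.62 = 4872.62
S = Yd − C = 5978 − 4872.62 = 1105.38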